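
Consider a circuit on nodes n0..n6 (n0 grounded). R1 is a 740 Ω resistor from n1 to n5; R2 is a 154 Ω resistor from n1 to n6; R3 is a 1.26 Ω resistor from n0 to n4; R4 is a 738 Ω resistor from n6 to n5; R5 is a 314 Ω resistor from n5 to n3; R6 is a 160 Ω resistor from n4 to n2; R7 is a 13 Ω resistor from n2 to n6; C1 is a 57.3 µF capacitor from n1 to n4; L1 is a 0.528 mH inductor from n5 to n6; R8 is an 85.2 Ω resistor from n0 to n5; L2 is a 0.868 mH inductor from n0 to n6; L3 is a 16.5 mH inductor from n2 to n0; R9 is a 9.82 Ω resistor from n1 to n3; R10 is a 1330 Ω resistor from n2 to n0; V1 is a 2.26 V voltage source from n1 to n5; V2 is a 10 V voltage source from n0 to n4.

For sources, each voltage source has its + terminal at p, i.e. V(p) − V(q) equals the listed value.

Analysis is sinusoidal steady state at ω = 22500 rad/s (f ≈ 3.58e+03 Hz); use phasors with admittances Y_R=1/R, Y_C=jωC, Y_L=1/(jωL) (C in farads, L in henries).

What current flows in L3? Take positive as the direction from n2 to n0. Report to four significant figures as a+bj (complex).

Element admittances at ω=22500 rad/s:
  Y(R1) = 0.001351+0.000j S between n1,n5
  Y(R2) = 0.006494+0.000j S between n1,n6
  Y(R3) = 0.7937+0.000j S between n0,n4
  Y(R4) = 0.001355+0.000j S between n6,n5
  Y(R5) = 0.003185+0.000j S between n5,n3
  Y(R6) = 0.006250+0.000j S between n4,n2
  Y(R7) = 0.07692+0.000j S between n2,n6
  Y(C1) = 0.000+1.289j S between n1,n4
  Y(L1) = 0.000-0.08418j S between n5,n6
  Y(R8) = 0.01174+0.000j S between n0,n5
  Y(L2) = 0.000-0.05120j S between n0,n6
  Y(L3) = 0.000-0.002694j S between n2,n0
  Y(R9) = 0.1018+0.000j S between n1,n3
  Y(R10) = 0.0007519+0.000j S between n2,n0
  V1: constraint V(n1)−V(n5) = 2.26
  V2: constraint V(n0)−V(n4) = 10
Assemble and solve the 8×8 MNA system:
  V(n1)=-10.32-0.1213j  V(n2)=-7.788-0.5232j  V(n3)=-10.39-0.1213j  V(n4)=-10.00+0.000j  V(n5)=-12.58-0.1213j  V(n6)=-7.703-0.2981j
  i(V1)=-0.1494+0.4092j  i(V2)=-8.107+0.4136j

-0.001409+0.02098j A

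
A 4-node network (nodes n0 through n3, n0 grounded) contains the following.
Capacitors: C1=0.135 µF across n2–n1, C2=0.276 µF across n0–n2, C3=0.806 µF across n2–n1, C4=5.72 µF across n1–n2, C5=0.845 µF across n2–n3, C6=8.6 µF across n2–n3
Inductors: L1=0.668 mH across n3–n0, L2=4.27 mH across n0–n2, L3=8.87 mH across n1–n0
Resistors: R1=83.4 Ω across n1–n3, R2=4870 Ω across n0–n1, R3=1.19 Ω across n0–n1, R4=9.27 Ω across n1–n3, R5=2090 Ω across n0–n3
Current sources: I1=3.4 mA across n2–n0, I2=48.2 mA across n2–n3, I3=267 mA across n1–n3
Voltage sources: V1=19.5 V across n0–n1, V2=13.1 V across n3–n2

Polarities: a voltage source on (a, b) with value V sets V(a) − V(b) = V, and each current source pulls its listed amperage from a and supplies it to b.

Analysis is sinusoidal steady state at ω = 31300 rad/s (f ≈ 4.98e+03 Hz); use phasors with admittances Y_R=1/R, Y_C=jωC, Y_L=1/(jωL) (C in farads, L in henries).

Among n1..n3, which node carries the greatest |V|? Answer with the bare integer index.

MNA unknowns: 3 node voltages V₁..V_3 plus 2 source currents (V1, V2)
C1: Y=0.000+0.004226j on G[2,1]
L1: Y=0.000-0.04783j on G[3,0]
C2: Y=0.000+0.008639j on G[0,2]
C3: Y=0.000+0.02523j on G[2,1]
R1: Y=0.01199+0.000j on G[1,3]
R2: Y=0.0002053+0.000j on G[0,1]
C4: Y=0.000+0.1790j on G[1,2]
I1: z[2]−=0.0034, z[0]+=0.0034
L2: Y=0.000-0.007482j on G[0,2]
C5: Y=0.000+0.02645j on G[2,3]
R3: Y=0.8403+0.000j on G[0,1]
I2: z[2]−=0.0482, z[3]+=0.0482
I3: z[1]−=0.267, z[3]+=0.267
L3: Y=0.000-0.003602j on G[1,0]
C6: Y=0.000+0.2692j on G[2,3]
R4: Y=0.1079+0.000j on G[1,3]
R5: Y=0.0004785+0.000j on G[0,3]
V1: row V0−V1=19.5, i_V1 at 0,1
V2: row V3−V2=13.1, i_V2 at 3,2
solve → V1=-19.50+0.000j, V2=-24.49+4.348j, V3=-11.39+4.348j
aux → i_V1=-16.19+0.5886j, i_V2=-0.8599-4.941j

2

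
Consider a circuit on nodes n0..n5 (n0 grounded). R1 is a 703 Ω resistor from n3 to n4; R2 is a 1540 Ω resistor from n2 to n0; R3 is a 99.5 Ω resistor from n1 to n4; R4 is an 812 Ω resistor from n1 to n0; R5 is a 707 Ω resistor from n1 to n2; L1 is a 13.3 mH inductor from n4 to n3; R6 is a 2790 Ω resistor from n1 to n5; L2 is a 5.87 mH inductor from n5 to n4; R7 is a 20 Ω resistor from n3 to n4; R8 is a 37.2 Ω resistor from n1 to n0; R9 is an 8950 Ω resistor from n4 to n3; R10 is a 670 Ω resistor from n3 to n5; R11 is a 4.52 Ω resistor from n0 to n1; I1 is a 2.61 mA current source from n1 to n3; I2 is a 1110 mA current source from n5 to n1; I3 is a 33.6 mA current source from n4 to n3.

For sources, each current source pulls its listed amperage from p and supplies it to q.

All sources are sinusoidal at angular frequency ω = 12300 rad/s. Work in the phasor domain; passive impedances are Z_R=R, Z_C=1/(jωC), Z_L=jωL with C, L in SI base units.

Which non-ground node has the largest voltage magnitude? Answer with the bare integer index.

Apply KCL at each of the 5 non-ground nodes and solve the resulting linear system.
Node n1: branches {R3, R4, R5, R6, R8, R11, I1, I2} → V_1 = 0.000+0.000j
Node n2: branches {R2, R5} → V_2 = 0.000+0.000j
Node n3: branches {R1, L1, R7, R9, R10, I1, I3} → V_3 = -105.4+0.5521j
Node n4: branches {R1, R3, L1, L2, R7, R9, I3} → V_4 = -106.1+2.617j
Node n5: branches {R6, L2, R10, I2} → V_5 = -115.9-73.39j

5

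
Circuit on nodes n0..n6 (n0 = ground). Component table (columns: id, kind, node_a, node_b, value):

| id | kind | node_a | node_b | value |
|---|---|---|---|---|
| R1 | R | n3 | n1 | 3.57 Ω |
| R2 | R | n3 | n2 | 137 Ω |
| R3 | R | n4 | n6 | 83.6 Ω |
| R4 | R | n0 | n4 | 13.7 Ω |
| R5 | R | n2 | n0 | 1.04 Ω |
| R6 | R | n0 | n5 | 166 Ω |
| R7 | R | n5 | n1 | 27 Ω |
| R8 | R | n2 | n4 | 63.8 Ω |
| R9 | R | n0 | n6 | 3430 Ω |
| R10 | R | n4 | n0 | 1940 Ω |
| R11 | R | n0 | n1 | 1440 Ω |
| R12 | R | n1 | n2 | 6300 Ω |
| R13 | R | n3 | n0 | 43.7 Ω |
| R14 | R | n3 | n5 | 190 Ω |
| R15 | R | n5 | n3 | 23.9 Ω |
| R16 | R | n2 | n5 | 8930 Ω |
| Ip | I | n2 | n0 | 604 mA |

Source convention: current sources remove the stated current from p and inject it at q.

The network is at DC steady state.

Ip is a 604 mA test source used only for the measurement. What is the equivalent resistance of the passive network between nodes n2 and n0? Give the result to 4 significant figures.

R_eq = 1.020 Ω

Apply KCL at each of the 6 non-ground nodes and solve the resulting linear system.
Node n1: branches {R1, R7, R11, R12} → V_1 = -0.1258
Node n2: branches {R2, R5, R8, R12, R16, Ip} → V_2 = -0.6160
Node n3: branches {R1, R2, R13, R14, R15} → V_3 = -0.1268
Node n4: branches {R3, R4, R8, R10} → V_4 = -0.1079
Node n5: branches {R6, R7, R14, R15, R16} → V_5 = -0.1186
Node n6: branches {R3, R9} → V_6 = -0.1054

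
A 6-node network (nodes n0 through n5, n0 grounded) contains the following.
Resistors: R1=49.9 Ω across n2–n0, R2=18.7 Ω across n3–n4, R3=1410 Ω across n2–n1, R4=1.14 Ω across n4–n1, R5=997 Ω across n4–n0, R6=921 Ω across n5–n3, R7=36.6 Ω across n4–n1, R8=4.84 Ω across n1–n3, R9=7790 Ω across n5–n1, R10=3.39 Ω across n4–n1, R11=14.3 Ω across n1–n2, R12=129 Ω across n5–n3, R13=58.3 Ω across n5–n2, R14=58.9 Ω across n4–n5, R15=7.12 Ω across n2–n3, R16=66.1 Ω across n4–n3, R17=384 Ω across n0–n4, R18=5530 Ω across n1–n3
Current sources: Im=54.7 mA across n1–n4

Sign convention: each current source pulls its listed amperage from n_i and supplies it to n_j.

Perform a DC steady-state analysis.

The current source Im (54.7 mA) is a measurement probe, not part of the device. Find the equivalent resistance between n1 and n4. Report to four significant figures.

Apply KCL at each of the 5 non-ground nodes and solve the resulting linear system.
Node n1: branches {R3, R4, R7, R8, R9, R10, R11, R18, Im} → V_1 = -0.01380
Node n2: branches {R1, R3, R11, R13, R15} → V_2 = -0.005315
Node n3: branches {R2, R6, R8, R12, R15, R16, R18} → V_3 = -0.003525
Node n4: branches {R2, R4, R5, R7, R10, R14, R16, R17, Im} → V_4 = 0.02953
Node n5: branches {R6, R9, R12, R13, R14} → V_5 = 0.008754

R_eq = 0.7921 Ω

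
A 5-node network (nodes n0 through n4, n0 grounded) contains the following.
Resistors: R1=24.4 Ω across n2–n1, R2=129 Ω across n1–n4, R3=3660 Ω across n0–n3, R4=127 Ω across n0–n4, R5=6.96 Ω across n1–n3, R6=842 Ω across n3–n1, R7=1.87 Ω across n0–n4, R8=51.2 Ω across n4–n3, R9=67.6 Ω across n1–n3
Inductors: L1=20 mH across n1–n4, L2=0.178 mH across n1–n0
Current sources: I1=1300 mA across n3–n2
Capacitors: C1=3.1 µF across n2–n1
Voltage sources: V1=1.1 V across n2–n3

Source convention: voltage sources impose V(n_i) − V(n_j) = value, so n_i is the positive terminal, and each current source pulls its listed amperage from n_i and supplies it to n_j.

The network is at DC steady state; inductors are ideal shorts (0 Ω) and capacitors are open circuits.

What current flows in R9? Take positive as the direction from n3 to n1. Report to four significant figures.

-0.003025 A

Element admittances at DC:
  Y(R1) = 0.04098 S between n2,n1
  Y(R2) = 0.007752 S between n1,n4
  L1: short n1↔n4 (DC inductor)
  Y(R3) = 0.0002732 S between n0,n3
  Y(R4) = 0.007874 S between n0,n4
  Y(R5) = 0.1437 S between n1,n3
  Y(R6) = 0.001188 S between n3,n1
  Y(R7) = 0.5348 S between n0,n4
  Y(R8) = 0.01953 S between n4,n3
  Y(R9) = 0.01479 S between n1,n3
  I1: injects 1.3 A into n2 (from n3)
  Y(C1) = 0.000 S between n2,n1
  L2: short n1↔n0 (DC inductor)
  V1: constraint V(n2)−V(n3) = 1.1
Assemble and solve the 7×7 MNA system:
  V(n1)=0.000  V(n2)=0.8955  V(n3)=-0.2045  V(n4)=0.000
  i(L1)=0.003994  i(L2)=5.588e-05  i(V1)=1.263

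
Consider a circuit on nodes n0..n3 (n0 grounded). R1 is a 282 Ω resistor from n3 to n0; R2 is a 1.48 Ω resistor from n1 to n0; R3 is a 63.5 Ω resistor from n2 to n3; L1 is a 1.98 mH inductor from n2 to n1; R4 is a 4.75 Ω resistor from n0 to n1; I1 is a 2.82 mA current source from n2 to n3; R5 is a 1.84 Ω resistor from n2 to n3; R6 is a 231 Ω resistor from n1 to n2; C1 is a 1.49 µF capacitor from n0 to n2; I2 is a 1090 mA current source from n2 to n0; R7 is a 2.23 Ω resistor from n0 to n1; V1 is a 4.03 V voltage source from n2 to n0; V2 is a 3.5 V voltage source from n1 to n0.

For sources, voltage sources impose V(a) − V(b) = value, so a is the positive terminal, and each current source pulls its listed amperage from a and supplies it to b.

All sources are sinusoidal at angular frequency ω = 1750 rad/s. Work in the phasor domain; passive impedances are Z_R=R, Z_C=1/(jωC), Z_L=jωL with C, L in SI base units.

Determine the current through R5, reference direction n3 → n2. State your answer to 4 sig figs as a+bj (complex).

-0.01108+0.000j A

Apply KCL at each of the 3 non-ground nodes and solve the resulting linear system.
Node n1: branches {R2, L1, R4, R6, R7, V2} → V_1 = 3.500+0.000j
Node n2: branches {R3, L1, I1, R5, R6, C1, I2, V1} → V_2 = 4.030+0.000j
Node n3: branches {R1, R3, I1, R5} → V_3 = 4.010+0.000j
Source currents: i(V1)=-1.107+0.1424j, i(V2)=-4.669-0.1530j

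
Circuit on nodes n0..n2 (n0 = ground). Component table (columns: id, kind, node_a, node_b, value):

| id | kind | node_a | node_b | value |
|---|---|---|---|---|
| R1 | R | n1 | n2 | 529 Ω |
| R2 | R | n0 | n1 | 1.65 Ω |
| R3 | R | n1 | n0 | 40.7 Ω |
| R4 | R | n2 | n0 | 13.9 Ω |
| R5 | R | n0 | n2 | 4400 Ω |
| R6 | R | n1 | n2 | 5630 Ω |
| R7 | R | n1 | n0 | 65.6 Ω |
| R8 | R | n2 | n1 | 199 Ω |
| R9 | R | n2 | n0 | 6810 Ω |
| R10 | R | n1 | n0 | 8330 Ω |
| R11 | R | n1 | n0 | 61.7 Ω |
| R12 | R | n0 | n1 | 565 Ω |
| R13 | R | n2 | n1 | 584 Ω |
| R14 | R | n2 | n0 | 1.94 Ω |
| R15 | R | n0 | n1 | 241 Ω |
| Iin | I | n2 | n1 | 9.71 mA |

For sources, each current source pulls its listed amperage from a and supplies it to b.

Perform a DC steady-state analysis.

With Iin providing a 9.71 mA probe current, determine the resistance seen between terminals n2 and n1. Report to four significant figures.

R_eq = 3.110 Ω

Apply KCL at each of the 2 non-ground nodes and solve the resulting linear system.
Node n1: branches {R1, R2, R3, R6, R7, R8, R10, R11, R12, R13, R15, Iin} → V_1 = 0.01414
Node n2: branches {R1, R4, R5, R6, R8, R9, R13, R14, Iin} → V_2 = -0.01607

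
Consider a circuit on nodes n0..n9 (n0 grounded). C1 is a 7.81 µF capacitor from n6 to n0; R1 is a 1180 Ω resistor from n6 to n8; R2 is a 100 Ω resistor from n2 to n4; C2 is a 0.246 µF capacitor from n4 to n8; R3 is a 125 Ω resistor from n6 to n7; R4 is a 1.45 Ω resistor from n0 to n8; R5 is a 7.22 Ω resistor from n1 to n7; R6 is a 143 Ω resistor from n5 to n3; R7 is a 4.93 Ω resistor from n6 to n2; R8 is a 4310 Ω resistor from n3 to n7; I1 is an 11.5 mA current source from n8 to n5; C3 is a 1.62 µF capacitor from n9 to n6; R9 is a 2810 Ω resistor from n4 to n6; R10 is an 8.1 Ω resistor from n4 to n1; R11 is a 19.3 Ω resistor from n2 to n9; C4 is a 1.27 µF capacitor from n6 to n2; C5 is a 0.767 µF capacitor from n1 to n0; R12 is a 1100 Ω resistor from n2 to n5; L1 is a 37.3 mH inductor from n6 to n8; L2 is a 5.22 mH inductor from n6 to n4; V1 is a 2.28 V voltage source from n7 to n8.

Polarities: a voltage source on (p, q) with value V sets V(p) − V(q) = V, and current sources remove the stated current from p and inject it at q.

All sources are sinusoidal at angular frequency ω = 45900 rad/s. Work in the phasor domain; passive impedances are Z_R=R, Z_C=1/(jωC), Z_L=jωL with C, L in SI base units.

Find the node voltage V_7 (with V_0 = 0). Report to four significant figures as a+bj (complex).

2.188-0.07829j V

MNA unknowns: 9 node voltages V₁..V_9 plus 1 source current (V1)
C1: Y=0.000+0.3585j on G[6,0]
R1: Y=0.0008475+0.000j on G[6,8]
R2: Y=0.01000+0.000j on G[2,4]
C2: Y=0.000+0.01129j on G[4,8]
R3: Y=0.008000+0.000j on G[6,7]
R4: Y=0.6897+0.000j on G[0,8]
R5: Y=0.1385+0.000j on G[1,7]
R6: Y=0.006993+0.000j on G[5,3]
R7: Y=0.2028+0.000j on G[6,2]
R8: Y=0.0002320+0.000j on G[3,7]
I1: z[8]−=0.0115, z[5]+=0.0115
C3: Y=0.000+0.07436j on G[9,6]
R9: Y=0.0003559+0.000j on G[4,6]
R10: Y=0.1235+0.000j on G[4,1]
R11: Y=0.05181+0.000j on G[2,9]
C4: Y=0.000+0.05829j on G[6,2]
C5: Y=0.000+0.03521j on G[1,0]
R12: Y=0.0009091+0.000j on G[2,5]
L1: Y=0.000-0.0005841j on G[6,8]
L2: Y=0.000-0.004174j on G[6,4]
V1: row V7−V8=2.28, i_V1 at 7,8
solve → V1=1.877-0.6116j, V2=0.05753-0.1703j, V3=10.35-0.1497j, V4=1.703-0.6746j, V5=10.62-0.1521j, V6=-0.03374-0.1174j, V7=2.188-0.07829j, V8=-0.09227-0.07829j, V9=-0.02870-0.1775j
aux → i_V1=-0.05889-0.07420j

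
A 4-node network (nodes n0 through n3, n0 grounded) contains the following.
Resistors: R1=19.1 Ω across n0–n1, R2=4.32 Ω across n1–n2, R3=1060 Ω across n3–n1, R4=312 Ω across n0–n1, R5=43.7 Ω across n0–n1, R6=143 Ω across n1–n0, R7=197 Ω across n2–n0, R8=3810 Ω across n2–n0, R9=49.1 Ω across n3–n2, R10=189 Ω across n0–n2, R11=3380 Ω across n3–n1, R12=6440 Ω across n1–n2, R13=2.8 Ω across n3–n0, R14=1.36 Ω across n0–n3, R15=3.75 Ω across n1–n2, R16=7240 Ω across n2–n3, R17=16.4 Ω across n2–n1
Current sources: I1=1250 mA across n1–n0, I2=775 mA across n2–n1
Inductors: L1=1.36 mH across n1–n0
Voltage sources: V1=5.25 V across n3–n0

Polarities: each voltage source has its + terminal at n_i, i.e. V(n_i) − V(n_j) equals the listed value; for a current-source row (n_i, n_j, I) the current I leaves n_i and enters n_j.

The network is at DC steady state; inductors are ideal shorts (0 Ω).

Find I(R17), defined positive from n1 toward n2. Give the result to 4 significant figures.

0.06892 A

Apply KCL at each of the 3 non-ground nodes and solve the resulting linear system.
Node n1: branches {R1, R2, I1, R3, L1, R4, R5, R6, R11, R12, R15, R17, I2} → V_1 = 0.000
Node n2: branches {R2, R7, R8, R9, R10, R12, R15, R16, R17, I2} → V_2 = -1.130
Node n3: branches {R3, R9, R11, R13, R14, R16, V1} → V_3 = 5.250
Source currents: i(L1)=-1.101, i(V1)=-5.873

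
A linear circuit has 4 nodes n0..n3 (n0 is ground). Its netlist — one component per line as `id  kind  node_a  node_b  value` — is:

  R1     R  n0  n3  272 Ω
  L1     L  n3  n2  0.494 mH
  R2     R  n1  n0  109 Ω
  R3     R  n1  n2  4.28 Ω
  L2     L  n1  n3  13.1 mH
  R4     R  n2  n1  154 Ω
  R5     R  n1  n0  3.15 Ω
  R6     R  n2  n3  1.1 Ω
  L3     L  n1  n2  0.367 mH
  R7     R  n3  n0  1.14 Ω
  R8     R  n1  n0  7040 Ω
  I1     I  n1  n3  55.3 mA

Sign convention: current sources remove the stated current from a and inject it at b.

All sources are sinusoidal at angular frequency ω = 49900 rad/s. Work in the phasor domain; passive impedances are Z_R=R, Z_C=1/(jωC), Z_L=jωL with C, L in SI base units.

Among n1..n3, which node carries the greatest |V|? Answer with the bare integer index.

MNA unknowns: 3 node voltages V₁..V_3
R1: Y=0.003676+0.000j on G[0,3]
L1: Y=0.000-0.04057j on G[3,2]
R2: Y=0.009174+0.000j on G[1,0]
R3: Y=0.2336+0.000j on G[1,2]
L2: Y=0.000-0.001530j on G[1,3]
R4: Y=0.006494+0.000j on G[2,1]
R5: Y=0.3175+0.000j on G[1,0]
R6: Y=0.9091+0.000j on G[2,3]
L3: Y=0.000-0.05461j on G[1,2]
R7: Y=0.8772+0.000j on G[3,0]
R8: Y=0.0001420+0.000j on G[1,0]
I1: z[1]−=0.0553, z[3]+=0.0553
solve → V1=-0.09324-0.008118j, V2=0.007227+0.004494j, V3=0.03459+0.003012j

1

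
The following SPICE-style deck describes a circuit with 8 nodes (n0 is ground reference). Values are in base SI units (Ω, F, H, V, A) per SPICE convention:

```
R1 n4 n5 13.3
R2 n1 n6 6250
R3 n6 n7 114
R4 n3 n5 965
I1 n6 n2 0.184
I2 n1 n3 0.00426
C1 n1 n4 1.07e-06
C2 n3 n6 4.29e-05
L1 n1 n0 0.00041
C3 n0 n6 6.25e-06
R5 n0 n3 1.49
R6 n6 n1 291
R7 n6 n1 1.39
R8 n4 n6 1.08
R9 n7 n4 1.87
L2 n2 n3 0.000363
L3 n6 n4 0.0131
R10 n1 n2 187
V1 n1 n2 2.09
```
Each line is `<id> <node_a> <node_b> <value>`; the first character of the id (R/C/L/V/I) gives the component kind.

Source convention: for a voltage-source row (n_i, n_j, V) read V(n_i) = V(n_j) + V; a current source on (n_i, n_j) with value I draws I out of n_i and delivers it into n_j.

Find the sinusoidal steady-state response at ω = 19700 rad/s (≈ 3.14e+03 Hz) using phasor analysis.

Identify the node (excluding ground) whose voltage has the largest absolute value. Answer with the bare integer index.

Apply KCL at each of the 7 non-ground nodes and solve the resulting linear system.
Node n1: branches {R2, I2, C1, L1, R6, R7, R10, V1} → V_1 = 0.2020-0.4079j
Node n2: branches {I1, L2, R10, V1} → V_2 = -1.888-0.4079j
Node n3: branches {R4, I2, C2, R5, L2} → V_3 = 0.06548+0.07377j
Node n4: branches {R1, C1, R8, R9, L3} → V_4 = -0.1906-0.04418j
Node n5: branches {R1, R4} → V_5 = -0.1871-0.04258j
Node n6: branches {R2, R3, I1, C2, C3, R6, R7, R8, L3} → V_6 = -0.1990-0.05320j
Node n7: branches {R3, R9} → V_7 = -0.1907-0.04433j
Source currents: i(V1)=-0.2625+0.2732j

2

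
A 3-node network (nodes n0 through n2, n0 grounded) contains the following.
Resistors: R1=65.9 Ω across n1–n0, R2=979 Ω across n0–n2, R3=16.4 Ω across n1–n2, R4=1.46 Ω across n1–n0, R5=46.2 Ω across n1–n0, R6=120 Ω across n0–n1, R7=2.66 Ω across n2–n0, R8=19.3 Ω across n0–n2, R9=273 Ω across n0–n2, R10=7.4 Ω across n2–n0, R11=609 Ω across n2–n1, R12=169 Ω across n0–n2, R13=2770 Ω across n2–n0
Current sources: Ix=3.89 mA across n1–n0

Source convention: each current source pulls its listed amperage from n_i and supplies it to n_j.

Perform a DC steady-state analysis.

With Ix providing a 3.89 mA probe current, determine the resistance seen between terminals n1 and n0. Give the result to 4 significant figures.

Element admittances at DC:
  Y(R1) = 0.01517 S between n1,n0
  Y(R2) = 0.001021 S between n0,n2
  Y(R3) = 0.06098 S between n1,n2
  Y(R4) = 0.6849 S between n1,n0
  Y(R5) = 0.02165 S between n1,n0
  Y(R6) = 0.008333 S between n0,n1
  Y(R7) = 0.3759 S between n2,n0
  Y(R8) = 0.05181 S between n0,n2
  Y(R9) = 0.003663 S between n0,n2
  Y(R10) = 0.1351 S between n2,n0
  Y(R11) = 0.001642 S between n2,n1
  Y(R12) = 0.005917 S between n0,n2
  Y(R13) = 0.0003610 S between n2,n0
  Ix: injects 0.00389 A into n0 (from n1)
Assemble and solve the 2×2 MNA system:
  V(n1)=-0.004946  V(n2)=-0.0004866

R_eq = 1.271 Ω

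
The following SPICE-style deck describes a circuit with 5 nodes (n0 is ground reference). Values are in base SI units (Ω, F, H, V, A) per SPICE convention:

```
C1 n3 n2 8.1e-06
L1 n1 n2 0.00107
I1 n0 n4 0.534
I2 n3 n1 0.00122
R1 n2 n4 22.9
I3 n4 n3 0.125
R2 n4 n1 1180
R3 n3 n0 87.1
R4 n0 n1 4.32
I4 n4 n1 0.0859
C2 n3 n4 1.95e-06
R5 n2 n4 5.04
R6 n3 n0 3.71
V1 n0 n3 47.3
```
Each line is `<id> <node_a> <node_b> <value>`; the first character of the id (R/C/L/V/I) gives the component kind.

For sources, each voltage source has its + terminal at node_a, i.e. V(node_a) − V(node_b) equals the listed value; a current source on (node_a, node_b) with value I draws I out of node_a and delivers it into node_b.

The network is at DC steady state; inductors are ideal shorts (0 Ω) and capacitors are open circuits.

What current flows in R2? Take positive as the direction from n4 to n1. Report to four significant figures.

Element admittances at DC:
  Y(C1) = 0.000 S between n3,n2
  L1: short n1↔n2 (DC inductor)
  I1: injects 0.534 A into n4 (from n0)
  I2: injects 0.00122 A into n1 (from n3)
  Y(R1) = 0.04367 S between n2,n4
  I3: injects 0.125 A into n3 (from n4)
  Y(R2) = 0.0008475 S between n4,n1
  Y(R3) = 0.01148 S between n3,n0
  Y(R4) = 0.2315 S between n0,n1
  I4: injects 0.0859 A into n1 (from n4)
  Y(C2) = 0.000 S between n3,n4
  Y(R5) = 0.1984 S between n2,n4
  Y(R6) = 0.2695 S between n3,n0
  V1: constraint V(n0)−V(n3) = 47.3
Assemble and solve the 6×6 MNA system:
  V(n1)=1.772  V(n2)=1.772  V(n3)=-47.30  V(n4)=3.102
  i(L1)=-0.3220  i(V1)=-13.42

0.001127 A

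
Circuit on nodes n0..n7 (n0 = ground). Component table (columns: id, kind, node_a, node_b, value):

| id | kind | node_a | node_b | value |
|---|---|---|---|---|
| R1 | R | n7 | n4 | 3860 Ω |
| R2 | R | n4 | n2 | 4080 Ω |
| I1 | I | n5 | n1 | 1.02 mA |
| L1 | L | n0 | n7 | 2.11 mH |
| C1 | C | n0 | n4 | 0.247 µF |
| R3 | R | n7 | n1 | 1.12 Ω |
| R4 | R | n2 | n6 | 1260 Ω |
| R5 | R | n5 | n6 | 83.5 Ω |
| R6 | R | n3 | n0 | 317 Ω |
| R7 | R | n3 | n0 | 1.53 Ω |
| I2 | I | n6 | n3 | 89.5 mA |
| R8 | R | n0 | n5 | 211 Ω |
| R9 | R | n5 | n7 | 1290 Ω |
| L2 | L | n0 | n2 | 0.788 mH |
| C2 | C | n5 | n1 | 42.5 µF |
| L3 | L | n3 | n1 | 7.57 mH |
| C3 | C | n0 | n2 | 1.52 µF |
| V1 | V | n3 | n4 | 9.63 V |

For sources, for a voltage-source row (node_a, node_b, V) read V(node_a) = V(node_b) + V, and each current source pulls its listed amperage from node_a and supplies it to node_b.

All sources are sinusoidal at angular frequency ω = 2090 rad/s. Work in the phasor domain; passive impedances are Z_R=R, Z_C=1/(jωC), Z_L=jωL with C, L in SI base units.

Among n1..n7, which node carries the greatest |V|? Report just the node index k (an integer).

Element admittances at ω=2090 rad/s:
  Y(R1) = 0.0002591+0.000j S between n7,n4
  Y(R2) = 0.0002451+0.000j S between n4,n2
  I1: injects 0.00102 A into n1 (from n5)
  Y(L1) = 0.000-0.2268j S between n0,n7
  Y(C1) = 0.000+0.0005162j S between n0,n4
  Y(R3) = 0.8929+0.000j S between n7,n1
  Y(R4) = 0.0007937+0.000j S between n2,n6
  Y(R5) = 0.01198+0.000j S between n5,n6
  Y(R6) = 0.003155+0.000j S between n3,n0
  Y(R7) = 0.6536+0.000j S between n3,n0
  I2: injects 0.0895 A into n3 (from n6)
  Y(R8) = 0.004739+0.000j S between n0,n5
  Y(R9) = 0.0007752+0.000j S between n5,n7
  Y(L2) = 0.000-0.6072j S between n0,n2
  Y(C2) = 0.000+0.08883j S between n5,n1
  Y(L3) = 0.000-0.06321j S between n3,n1
  Y(C3) = 0.000+0.003177j S between n0,n2
  V1: constraint V(n3)−V(n4) = 9.63
Assemble and solve the 8×8 MNA system:
  V(n1)=-0.01868-0.3034j  V(n2)=-0.0008280-0.01315j  V(n3)=0.1125+0.01997j  V(n4)=-9.518+0.01997j  V(n5)=-0.06697+0.6479j  V(n6)=-7.072+0.6068j  V(n7)=0.05192-0.2893j
  i(V1)=-0.004822-0.004825j

4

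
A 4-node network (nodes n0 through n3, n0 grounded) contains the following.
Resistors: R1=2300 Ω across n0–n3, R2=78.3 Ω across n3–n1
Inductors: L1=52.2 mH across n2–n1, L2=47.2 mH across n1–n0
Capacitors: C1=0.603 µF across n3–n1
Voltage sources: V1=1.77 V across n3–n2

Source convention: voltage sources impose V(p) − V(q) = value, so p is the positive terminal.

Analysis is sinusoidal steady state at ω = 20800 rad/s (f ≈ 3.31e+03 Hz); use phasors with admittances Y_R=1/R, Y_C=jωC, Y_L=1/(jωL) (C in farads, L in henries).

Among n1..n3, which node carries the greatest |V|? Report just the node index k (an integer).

Element admittances at ω=20800 rad/s:
  Y(R1) = 0.0004348+0.000j S between n0,n3
  Y(L1) = 0.000-0.0009210j S between n2,n1
  Y(L2) = 0.000-0.001019j S between n1,n0
  Y(C1) = 0.000+0.01254j S between n3,n1
  Y(R2) = 0.01277+0.000j S between n3,n1
  V1: constraint V(n3)−V(n2) = 1.77
Assemble and solve the 4×4 MNA system:
  V(n1)=-0.01596+0.03305j  V(n2)=-1.847-0.03739j  V(n3)=-0.07742-0.03739j
  i(V1)=-6.488e-05+0.001687j

2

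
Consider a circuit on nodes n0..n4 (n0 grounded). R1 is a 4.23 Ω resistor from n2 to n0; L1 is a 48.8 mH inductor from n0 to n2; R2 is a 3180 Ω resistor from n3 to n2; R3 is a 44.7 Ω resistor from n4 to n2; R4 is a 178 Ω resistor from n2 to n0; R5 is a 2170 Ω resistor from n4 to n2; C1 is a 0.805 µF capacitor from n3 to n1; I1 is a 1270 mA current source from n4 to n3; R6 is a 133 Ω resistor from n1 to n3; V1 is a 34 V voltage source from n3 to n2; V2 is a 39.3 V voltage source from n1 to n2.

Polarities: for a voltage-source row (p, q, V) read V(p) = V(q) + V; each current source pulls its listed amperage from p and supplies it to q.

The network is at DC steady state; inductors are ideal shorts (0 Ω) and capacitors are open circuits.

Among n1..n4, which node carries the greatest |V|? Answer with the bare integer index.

Apply KCL at each of the 4 non-ground nodes and solve the resulting linear system.
Node n1: branches {C1, R6, V2} → V_1 = 39.30
Node n2: branches {R1, L1, R2, R3, R4, R5, V1, V2} → V_2 = 0.000
Node n3: branches {R2, C1, I1, R6, V1} → V_3 = 34.00
Node n4: branches {R3, R5, I1} → V_4 = -55.62
Source currents: i(L1)=0.000, i(V1)=1.299, i(V2)=-0.03985

4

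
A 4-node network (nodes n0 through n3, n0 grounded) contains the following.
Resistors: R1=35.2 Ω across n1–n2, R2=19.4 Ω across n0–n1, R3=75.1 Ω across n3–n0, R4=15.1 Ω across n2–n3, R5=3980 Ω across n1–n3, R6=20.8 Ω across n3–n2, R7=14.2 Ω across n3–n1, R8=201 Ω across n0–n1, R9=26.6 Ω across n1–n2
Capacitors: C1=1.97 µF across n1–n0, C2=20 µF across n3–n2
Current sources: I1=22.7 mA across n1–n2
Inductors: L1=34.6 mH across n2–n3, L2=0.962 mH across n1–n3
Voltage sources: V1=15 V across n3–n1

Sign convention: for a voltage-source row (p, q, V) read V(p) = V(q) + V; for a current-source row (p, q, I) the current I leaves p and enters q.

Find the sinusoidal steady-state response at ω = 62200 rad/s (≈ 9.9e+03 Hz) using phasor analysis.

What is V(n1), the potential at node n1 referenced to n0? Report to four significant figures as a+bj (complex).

-0.7012+1.230j V

Element admittances at ω=62200 rad/s:
  Y(R1) = 0.02841+0.000j S between n1,n2
  Y(C1) = 0.000+0.1225j S between n1,n0
  Y(R2) = 0.05155+0.000j S between n0,n1
  Y(R3) = 0.01332+0.000j S between n3,n0
  I1: injects 0.0227 A into n2 (from n1)
  Y(R4) = 0.06623+0.000j S between n2,n3
  Y(R5) = 0.0002513+0.000j S between n1,n3
  Y(R6) = 0.04808+0.000j S between n3,n2
  Y(L1) = 0.000-0.0004647j S between n2,n3
  Y(R7) = 0.07042+0.000j S between n3,n1
  Y(R8) = 0.004975+0.000j S between n0,n1
  Y(C2) = 0.000+1.244j S between n3,n2
  Y(L2) = 0.000-0.01671j S between n1,n3
  Y(R9) = 0.03759+0.000j S between n1,n2
  V1: constraint V(n3)−V(n1) = 15
Assemble and solve the 4×4 MNA system:
  V(n1)=-0.7012+1.230j  V(n2)=14.19+1.992j  V(n3)=14.30+1.230j
  i(V1)=-2.211+0.1840j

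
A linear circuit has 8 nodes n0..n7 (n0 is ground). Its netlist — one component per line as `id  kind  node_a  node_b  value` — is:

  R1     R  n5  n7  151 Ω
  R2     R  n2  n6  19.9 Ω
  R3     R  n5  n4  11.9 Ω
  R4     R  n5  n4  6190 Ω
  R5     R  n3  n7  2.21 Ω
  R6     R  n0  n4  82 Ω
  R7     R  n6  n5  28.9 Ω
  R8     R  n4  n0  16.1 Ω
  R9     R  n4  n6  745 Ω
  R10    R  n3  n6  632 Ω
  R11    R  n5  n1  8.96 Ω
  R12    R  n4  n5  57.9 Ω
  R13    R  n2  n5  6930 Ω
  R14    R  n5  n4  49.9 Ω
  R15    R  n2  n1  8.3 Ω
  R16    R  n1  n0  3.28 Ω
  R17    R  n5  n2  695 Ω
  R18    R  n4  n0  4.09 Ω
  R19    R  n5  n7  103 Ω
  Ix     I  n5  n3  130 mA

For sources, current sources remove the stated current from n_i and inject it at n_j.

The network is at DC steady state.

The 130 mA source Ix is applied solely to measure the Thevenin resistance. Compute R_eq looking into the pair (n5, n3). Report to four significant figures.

R_eq = 57.78 Ω

MNA unknowns: 7 node voltages V₁..V_7
R1: Y=0.006623 on G[5,7]
R2: Y=0.05025 on G[2,6]
R3: Y=0.08403 on G[5,4]
R4: Y=0.0001616 on G[5,4]
R5: Y=0.4525 on G[3,7]
R6: Y=0.01220 on G[0,4]
R7: Y=0.03460 on G[6,5]
R8: Y=0.06211 on G[4,0]
R9: Y=0.001342 on G[4,6]
R10: Y=0.001582 on G[3,6]
R11: Y=0.1116 on G[5,1]
R12: Y=0.01727 on G[4,5]
R13: Y=0.0001443 on G[2,5]
R14: Y=0.02004 on G[5,4]
R15: Y=0.1205 on G[2,1]
R16: Y=0.3049 on G[1,0]
R17: Y=0.001439 on G[5,2]
R18: Y=0.2445 on G[4,0]
R19: Y=0.009709 on G[5,7]
Ix: z[5]−=0.13, z[3]+=0.13
solve → V1=0.006171, V2=0.04895, V3=7.488, V4=-0.005902, V5=-0.02315, V6=0.1538, V7=7.226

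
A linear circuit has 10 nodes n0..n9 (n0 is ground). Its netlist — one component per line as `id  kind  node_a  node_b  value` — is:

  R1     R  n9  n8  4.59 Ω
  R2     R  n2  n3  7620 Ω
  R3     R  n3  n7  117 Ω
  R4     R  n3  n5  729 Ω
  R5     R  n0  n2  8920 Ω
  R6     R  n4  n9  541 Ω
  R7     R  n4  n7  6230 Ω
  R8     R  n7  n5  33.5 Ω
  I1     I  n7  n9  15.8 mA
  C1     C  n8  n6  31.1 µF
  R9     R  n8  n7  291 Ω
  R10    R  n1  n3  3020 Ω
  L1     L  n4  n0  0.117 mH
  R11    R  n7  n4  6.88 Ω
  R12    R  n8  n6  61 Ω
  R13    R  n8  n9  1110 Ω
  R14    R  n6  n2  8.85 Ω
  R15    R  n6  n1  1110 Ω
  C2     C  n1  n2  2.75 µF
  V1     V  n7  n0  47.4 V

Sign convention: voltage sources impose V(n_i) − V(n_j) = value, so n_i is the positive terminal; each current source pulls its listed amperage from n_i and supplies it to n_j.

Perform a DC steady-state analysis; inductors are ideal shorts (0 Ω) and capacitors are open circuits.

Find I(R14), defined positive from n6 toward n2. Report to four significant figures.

0.002142 A

Apply KCL at each of the 9 non-ground nodes and solve the resulting linear system.
Node n1: branches {R10, R15, C2} → V_1 = 37.56
Node n2: branches {R2, R5, R14, C2} → V_2 = 34.11
Node n3: branches {R2, R3, R4, R10} → V_3 = 46.92
Node n4: branches {R6, R7, L1, R11} → V_4 = 0.000
Node n5: branches {R4, R8} → V_5 = 47.38
Node n6: branches {C1, R12, R14, R15} → V_6 = 34.12
Node n7: branches {R3, R7, R8, I1, R9, R11, V1} → V_7 = 47.40
Node n8: branches {R1, C1, R9, R12, R13} → V_8 = 34.07
Node n9: branches {R1, R6, I1, R13} → V_9 = 33.85
Source currents: i(L1)=6.960, i(V1)=-6.964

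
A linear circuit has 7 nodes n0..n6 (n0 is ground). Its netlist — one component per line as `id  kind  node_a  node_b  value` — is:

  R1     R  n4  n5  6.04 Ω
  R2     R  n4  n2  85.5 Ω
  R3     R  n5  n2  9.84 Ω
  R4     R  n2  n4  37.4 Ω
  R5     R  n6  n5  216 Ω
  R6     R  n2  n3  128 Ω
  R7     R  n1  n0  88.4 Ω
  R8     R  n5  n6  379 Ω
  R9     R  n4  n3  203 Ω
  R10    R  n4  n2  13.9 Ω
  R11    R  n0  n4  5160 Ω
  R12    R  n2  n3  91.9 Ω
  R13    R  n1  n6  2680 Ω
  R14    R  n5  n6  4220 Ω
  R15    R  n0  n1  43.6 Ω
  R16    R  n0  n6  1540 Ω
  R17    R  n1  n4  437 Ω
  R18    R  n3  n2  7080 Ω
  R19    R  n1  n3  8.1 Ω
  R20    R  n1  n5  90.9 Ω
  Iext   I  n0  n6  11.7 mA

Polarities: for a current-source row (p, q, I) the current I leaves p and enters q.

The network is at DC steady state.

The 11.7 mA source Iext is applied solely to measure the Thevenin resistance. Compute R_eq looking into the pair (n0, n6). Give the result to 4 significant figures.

Apply KCL at each of the 6 non-ground nodes and solve the resulting linear system.
Node n1: branches {R7, R13, R15, R17, R19, R20} → V_1 = 0.3018
Node n2: branches {R2, R3, R4, R6, R10, R12, R18} → V_2 = 0.5822
Node n3: branches {R6, R9, R12, R18, R19} → V_3 = 0.3474
Node n4: branches {R1, R2, R4, R9, R10, R11, R17} → V_4 = 0.5936
Node n5: branches {R1, R3, R5, R8, R14, R20} → V_5 = 0.6133
Node n6: branches {R5, R8, R13, R14, R16, Iext} → V_6 = 1.925

R_eq = 164.5 Ω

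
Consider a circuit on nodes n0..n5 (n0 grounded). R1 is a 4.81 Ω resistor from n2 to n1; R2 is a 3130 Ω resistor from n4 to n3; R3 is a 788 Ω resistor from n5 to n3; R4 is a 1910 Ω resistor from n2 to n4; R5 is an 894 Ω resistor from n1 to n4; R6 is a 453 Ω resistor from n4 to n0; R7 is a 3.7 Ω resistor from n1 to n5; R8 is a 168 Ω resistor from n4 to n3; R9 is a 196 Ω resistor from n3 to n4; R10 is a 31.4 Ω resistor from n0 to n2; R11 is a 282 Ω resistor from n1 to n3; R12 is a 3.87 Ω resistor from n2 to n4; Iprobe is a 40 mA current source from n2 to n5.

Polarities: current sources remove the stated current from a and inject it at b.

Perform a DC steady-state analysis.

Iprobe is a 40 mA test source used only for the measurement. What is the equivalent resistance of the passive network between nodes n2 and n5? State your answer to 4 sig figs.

R_eq = 8.364 Ω

Apply KCL at each of the 5 non-ground nodes and solve the resulting linear system.
Node n1: branches {R1, R5, R7, R11} → V_1 = 0.1875
Node n2: branches {R1, R4, R10, R12, Iprobe} → V_2 = -0.0002383
Node n3: branches {R2, R3, R8, R9, R11} → V_3 = 0.06970
Node n4: branches {R2, R4, R5, R6, R8, R9, R12} → V_4 = 0.003439
Node n5: branches {R3, R7, Iprobe} → V_5 = 0.3343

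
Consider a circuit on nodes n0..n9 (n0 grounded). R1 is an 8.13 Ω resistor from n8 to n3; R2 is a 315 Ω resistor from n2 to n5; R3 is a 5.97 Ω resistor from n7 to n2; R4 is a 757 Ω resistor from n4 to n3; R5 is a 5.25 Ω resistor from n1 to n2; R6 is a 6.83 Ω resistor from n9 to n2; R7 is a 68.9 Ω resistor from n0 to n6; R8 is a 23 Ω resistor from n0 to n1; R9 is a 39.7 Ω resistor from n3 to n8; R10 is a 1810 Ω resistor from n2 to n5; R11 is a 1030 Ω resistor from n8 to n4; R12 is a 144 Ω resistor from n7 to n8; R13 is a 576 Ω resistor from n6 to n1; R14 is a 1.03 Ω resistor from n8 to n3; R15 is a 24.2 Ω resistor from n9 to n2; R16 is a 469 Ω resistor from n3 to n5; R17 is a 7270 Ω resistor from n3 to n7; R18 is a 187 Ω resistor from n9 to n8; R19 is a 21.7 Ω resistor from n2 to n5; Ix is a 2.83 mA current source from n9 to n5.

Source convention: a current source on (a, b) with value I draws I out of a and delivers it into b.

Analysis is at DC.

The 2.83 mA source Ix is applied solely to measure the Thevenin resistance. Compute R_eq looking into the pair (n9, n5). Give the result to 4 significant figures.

Apply KCL at each of the 9 non-ground nodes and solve the resulting linear system.
Node n1: branches {R5, R8, R13} → V_1 = 0.000
Node n2: branches {R2, R3, R5, R6, R10, R15, R19} → V_2 = 0.000
Node n3: branches {R1, R4, R9, R14, R16, R17} → V_3 = 0.002775
Node n4: branches {R4, R11} → V_4 = 0.002733
Node n5: branches {R2, R10, R16, R19, Ix} → V_5 = 0.05460
Node n6: branches {R7, R13} → V_6 = 0.000
Node n7: branches {R3, R12, R17} → V_7 = 0.0001087
Node n8: branches {R1, R9, R11, R12, R14, R18} → V_8 = 0.002677
Node n9: branches {R6, R15, R18, Ix} → V_9 = -0.01458

R_eq = 24.45 Ω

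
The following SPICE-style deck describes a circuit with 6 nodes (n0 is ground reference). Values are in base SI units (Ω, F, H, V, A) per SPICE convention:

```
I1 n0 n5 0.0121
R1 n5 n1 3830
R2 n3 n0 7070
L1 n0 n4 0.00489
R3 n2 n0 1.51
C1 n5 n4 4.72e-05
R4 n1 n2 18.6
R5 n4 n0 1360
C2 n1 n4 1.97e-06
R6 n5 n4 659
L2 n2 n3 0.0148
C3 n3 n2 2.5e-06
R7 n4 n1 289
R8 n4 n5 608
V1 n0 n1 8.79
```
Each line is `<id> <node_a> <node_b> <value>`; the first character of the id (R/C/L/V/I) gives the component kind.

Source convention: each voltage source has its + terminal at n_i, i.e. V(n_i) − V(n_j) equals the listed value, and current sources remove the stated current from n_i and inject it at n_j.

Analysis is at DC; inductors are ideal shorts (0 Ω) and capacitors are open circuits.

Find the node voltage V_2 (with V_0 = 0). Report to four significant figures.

-0.6599 V

Apply KCL at each of the 5 non-ground nodes and solve the resulting linear system.
Node n1: branches {R1, R4, C2, R7, V1} → V_1 = -8.790
Node n2: branches {R3, R4, L2, C3} → V_2 = -0.6599
Node n3: branches {R2, L2, C3} → V_3 = -0.6599
Node n4: branches {L1, C1, R5, C2, R6, R7, R8} → V_4 = 0.000
Node n5: branches {I1, R1, C1, R6, R8} → V_5 = 2.864
Source currents: i(L1)=0.02136, i(L2)=-9.334e-05, i(V1)=-0.4706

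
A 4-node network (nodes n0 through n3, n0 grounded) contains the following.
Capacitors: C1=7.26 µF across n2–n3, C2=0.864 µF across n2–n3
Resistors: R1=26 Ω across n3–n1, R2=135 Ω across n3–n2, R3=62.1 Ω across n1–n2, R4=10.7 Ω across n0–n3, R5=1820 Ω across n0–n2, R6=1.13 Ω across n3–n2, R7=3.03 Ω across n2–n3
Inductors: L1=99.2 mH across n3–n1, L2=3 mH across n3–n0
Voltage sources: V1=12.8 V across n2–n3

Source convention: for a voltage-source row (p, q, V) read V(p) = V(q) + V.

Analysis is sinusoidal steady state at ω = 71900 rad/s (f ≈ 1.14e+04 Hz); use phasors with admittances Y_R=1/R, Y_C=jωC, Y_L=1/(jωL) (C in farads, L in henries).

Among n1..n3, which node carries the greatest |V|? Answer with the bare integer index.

2

Element admittances at ω=71900 rad/s:
  Y(C1) = 0.000+0.5220j S between n2,n3
  Y(R1) = 0.03846+0.000j S between n3,n1
  Y(C2) = 0.000+0.06212j S between n2,n3
  Y(R2) = 0.007407+0.000j S between n3,n2
  Y(R3) = 0.01610+0.000j S between n1,n2
  Y(R4) = 0.09346+0.000j S between n0,n3
  Y(R5) = 0.0005495+0.000j S between n0,n2
  Y(R6) = 0.8850+0.000j S between n3,n2
  Y(L1) = 0.000-0.0001402j S between n3,n1
  Y(L2) = 0.000-0.004636j S between n3,n0
  Y(R7) = 0.3300+0.000j S between n2,n3
  V1: constraint V(n2)−V(n3) = 12.8
Assemble and solve the 4×4 MNA system:
  V(n1)=3.703+0.006026j  V(n2)=12.73-0.003681j  V(n3)=-0.07463-0.003681j
  i(V1)=-15.80-7.477j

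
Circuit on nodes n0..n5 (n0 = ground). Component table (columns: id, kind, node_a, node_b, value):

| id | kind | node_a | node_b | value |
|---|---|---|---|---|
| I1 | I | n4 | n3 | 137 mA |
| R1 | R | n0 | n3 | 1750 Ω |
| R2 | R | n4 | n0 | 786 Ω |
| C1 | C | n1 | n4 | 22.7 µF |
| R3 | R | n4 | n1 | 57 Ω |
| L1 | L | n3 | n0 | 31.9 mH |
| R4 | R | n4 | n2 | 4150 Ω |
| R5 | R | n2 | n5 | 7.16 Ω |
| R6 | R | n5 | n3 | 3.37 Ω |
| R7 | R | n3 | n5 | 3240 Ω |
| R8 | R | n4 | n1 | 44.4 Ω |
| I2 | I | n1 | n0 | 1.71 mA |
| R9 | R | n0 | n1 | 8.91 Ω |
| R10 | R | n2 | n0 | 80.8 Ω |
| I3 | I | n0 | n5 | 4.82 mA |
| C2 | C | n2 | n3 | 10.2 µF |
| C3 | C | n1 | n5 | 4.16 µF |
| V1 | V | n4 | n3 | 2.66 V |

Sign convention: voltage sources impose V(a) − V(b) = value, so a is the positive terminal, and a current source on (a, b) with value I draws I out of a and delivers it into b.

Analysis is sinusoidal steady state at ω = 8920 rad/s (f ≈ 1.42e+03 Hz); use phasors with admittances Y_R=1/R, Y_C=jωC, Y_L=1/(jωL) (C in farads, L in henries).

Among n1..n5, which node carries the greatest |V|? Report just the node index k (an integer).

3

Apply KCL at each of the 5 non-ground nodes and solve the resulting linear system.
Node n1: branches {C1, R3, R8, I2, R9, C3} → V_1 = 0.2297-0.04945j
Node n2: branches {R4, R5, R10, C2} → V_2 = -1.764-0.1131j
Node n3: branches {I1, R1, L1, R6, R7, C2, V1} → V_3 = -2.045-0.1291j
Node n4: branches {I1, R2, C1, R3, R4, R8, V1} → V_4 = 0.6148-0.1291j
Node n5: branches {R5, R6, R7, I3, C3} → V_5 = -1.935+0.05996j
Source currents: i(V1)=-0.1699-0.07461j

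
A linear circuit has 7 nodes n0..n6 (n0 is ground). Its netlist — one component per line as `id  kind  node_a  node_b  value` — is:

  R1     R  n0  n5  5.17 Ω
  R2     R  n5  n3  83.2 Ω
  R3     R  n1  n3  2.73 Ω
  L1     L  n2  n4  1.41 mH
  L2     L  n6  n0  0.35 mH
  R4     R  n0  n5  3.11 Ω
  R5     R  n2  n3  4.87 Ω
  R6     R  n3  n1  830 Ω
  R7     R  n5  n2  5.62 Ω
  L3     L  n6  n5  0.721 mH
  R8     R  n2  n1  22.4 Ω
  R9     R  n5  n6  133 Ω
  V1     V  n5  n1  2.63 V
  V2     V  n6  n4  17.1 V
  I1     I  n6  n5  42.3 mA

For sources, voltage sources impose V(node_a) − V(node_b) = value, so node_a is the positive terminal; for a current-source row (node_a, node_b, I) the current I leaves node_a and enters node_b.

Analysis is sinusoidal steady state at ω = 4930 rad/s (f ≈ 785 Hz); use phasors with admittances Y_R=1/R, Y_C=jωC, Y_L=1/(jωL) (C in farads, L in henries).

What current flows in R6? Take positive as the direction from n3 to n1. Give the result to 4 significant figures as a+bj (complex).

-0.0001873+0.001895j A

Element admittances at ω=4930 rad/s:
  Y(R1) = 0.1934+0.000j S between n0,n5
  Y(R2) = 0.01202+0.000j S between n5,n3
  Y(R3) = 0.3663+0.000j S between n1,n3
  Y(L1) = 0.000-0.1439j S between n2,n4
  Y(L2) = 0.000-0.5795j S between n6,n0
  Y(R4) = 0.3215+0.000j S between n0,n5
  Y(R5) = 0.2053+0.000j S between n2,n3
  Y(R6) = 0.001205+0.000j S between n3,n1
  Y(R7) = 0.1779+0.000j S between n5,n2
  Y(L3) = 0.000-0.2813j S between n6,n5
  Y(R8) = 0.04464+0.000j S between n2,n1
  Y(R9) = 0.007519+0.000j S between n5,n6
  V1: constraint V(n5)−V(n1) = 2.63
  V2: constraint V(n6)−V(n4) = 17.1
  I1: injects 0.0423 A into n5 (from n6)
Assemble and solve the 8×8 MNA system:
  V(n1)=-4.028+1.567j  V(n2)=-4.624+6.048j  V(n3)=-4.183+3.140j  V(n4)=-15.71+1.242j  V(n5)=-1.398+1.567j  V(n6)=1.393+1.242j
  i(V1)=0.08378-0.7782j  i(V2)=-0.6914+1.594j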